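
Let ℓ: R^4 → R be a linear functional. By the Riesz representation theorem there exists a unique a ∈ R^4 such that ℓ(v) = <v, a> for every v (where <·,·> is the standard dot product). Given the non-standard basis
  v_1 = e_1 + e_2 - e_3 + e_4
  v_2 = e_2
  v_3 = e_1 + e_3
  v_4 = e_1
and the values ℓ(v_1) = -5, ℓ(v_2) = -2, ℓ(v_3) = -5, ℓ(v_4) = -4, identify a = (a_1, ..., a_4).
a = (-4, -2, -1, 0)

Write a = (a_1, ..., a_4) in the standard basis. For each basis vector v_i, ℓ(v_i) = <v_i, a> is a linear equation in the a_j's. Collect the n equations into a matrix system V a = ℓ, where row i of V is v_i (expressed in the standard basis). Since V is invertible (lower-triangular with 1s on the diagonal, up to permutation), solve by back-substitution:
  V =
[[1, 1, -1, 1],
 [0, 1, 0, 0],
 [1, 0, 1, 0],
 [1, 0, 0, 0]]
  V a = (-5, -2, -5, -4)
Solving gives a = (-4, -2, -1, 0).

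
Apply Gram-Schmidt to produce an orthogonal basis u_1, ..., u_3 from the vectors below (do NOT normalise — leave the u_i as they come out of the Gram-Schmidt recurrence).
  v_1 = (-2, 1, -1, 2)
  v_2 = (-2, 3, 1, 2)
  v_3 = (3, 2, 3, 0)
Orthogonal basis:
  u_1 = (-2, 1, -1, 2)
  u_2 = (0, 2, 2, 0)
  u_3 = (8/5, 1/5, -1/5, 7/5)

Apply the Gram-Schmidt recurrence
  u_1 = v_1
  u_i = v_i − Σ_{j<i} ((v_i · u_j) / (u_j · u_j)) · u_j.

Step by step this gives:
  u_1 = (-2, 1, -1, 2)
  u_2 = (0, 2, 2, 0)
  u_3 = (8/5, 1/5, -1/5, 7/5)

Orthogonality check:
  u_2 · u_1 = 0 (should be 0)
  u_3 · u_1 = 0 (should be 0)
  u_3 · u_2 = 0 (should be 0)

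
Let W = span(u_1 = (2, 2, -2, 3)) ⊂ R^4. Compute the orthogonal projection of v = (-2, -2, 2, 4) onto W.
proj_W(v) = (0, 0, 0, 0)

Set up U = [u_1 | ... | u_1] ∈ R^(4×1). The projector onto W = col(U) is P = U (U^T U)^(-1) U^T.
Compute U^T U =
  [21],
and U^T v = (0).
Solve U^T U · c = U^T v for the coefficients: c = (0). The projection is proj_W(v) = U c.
Check: (v - proj_W(v)) · u_1 = 0  (should be 0).
Result: proj_W(v) = (0, 0, 0, 0).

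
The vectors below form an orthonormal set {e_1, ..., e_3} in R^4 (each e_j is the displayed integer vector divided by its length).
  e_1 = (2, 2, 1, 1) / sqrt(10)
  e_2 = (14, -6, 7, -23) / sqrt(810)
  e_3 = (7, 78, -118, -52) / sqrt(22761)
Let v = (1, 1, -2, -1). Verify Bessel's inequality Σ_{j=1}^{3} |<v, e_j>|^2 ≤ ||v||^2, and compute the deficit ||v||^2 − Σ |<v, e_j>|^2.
Σ |<v, e_j>|^2 = 1846/281; ||v||^2 = 7; deficit = 121/281

Write each e_j = u_j / sqrt(<u_j, u_j>) where u_j is the displayed integer vector. Then <v, e_j> = <v, u_j> / sqrt(<u_j, u_j>), so |<v, e_j>|^2 = <v, u_j>^2 / <u_j, u_j>.
Coefficients: <v, e_1> = 1/sqrt(10), <v, e_2> = 17/sqrt(810), <v, e_3> = 373/sqrt(22761).
Square and sum: Σ |<v, e_j>|^2 = 1846/281.
Compute ||v||^2 = v·v = 7.
Deficit = 7 − 1846/281 = 121/281 ≥ 0, confirming Bessel's inequality. (The deficit equals ||v − Σ <v,e_j> e_j||^2, the squared distance from v to span{e_j}.)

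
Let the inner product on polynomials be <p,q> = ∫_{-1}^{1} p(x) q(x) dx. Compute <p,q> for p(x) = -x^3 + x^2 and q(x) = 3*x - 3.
<p,q> = -16/5

Expand the product: p(x)·q(x) = -3*x^4 + 6*x^3 - 3*x^2.
∫_{-1}^{1} of each monomial x^k gives [2/(k+1) if k even, 0 if k odd]. Integrating term-by-term (or equivalently evaluating the antiderivative F(x) = -3*x^5/5 + 3*x^4/2 - x^3 at the endpoints):
  F(1) − F(−1) = -1/10 − (31/10) = -16/5.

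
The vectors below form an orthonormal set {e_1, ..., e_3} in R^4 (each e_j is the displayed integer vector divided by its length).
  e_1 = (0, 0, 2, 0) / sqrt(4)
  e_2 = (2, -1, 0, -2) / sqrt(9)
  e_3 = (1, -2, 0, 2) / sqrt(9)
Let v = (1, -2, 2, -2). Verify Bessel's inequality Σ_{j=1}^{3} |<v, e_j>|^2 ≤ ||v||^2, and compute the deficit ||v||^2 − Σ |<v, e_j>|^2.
Σ |<v, e_j>|^2 = 101/9; ||v||^2 = 13; deficit = 16/9

Write each e_j = u_j / sqrt(<u_j, u_j>) where u_j is the displayed integer vector. Then <v, e_j> = <v, u_j> / sqrt(<u_j, u_j>), so |<v, e_j>|^2 = <v, u_j>^2 / <u_j, u_j>.
Coefficients: <v, e_1> = 4/sqrt(4), <v, e_2> = 8/sqrt(9), <v, e_3> = 1/sqrt(9).
Square and sum: Σ |<v, e_j>|^2 = 101/9.
Compute ||v||^2 = v·v = 13.
Deficit = 13 − 101/9 = 16/9 ≥ 0, confirming Bessel's inequality. (The deficit equals ||v − Σ <v,e_j> e_j||^2, the squared distance from v to span{e_j}.)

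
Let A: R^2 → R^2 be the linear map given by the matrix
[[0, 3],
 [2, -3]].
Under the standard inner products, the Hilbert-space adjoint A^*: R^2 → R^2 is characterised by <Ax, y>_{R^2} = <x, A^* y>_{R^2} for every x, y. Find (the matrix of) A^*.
A^* = A^T =
[[0, 2],
 [3, -3]]

For real matrices with standard dot products, the defining identity <Ax, y> = <x, A^* y> gives (Ax)^T y = x^T (A^*) y, i.e. x^T A^T y = x^T (A^*) y. Since this holds for all x, y, we must have A^* = A^T. Therefore
A^* =
[[0, 2],
 [3, -3]].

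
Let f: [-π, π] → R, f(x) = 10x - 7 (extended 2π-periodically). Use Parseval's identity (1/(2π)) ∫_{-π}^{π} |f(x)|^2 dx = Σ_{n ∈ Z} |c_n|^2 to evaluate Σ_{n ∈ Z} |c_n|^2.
Σ |c_n|^2 = 100π^2/3 + 49

Expand and integrate term by term over [-π, π]:
  ∫ (10x)^2 dx = 100·(2π^3/3); ∫ 2·10·(-7)·x dx = 0 (odd integrand); ∫ (-7)^2 dx = 49·2π.
So (1/(2π)) ∫_{-π}^{π} (10x - 7)^2 dx = 100π^2/3 + 49 = 100π^2/3 + 49.
Parseval ⇒ Σ |c_n|^2 = 100π^2/3 + 49.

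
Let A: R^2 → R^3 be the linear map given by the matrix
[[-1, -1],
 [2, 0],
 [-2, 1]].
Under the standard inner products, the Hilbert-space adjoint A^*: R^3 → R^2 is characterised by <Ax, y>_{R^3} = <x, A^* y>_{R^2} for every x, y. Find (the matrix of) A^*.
A^* = A^T =
[[-1, 2, -2],
 [-1, 0, 1]]

For real matrices with standard dot products, the defining identity <Ax, y> = <x, A^* y> gives (Ax)^T y = x^T (A^*) y, i.e. x^T A^T y = x^T (A^*) y. Since this holds for all x, y, we must have A^* = A^T. Therefore
A^* =
[[-1, 2, -2],
 [-1, 0, 1]].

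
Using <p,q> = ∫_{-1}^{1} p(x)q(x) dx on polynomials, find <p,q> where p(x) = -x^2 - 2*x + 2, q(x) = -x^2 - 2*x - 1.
<p,q> = -8/5

Expand the product: p(x)·q(x) = x^4 + 4*x^3 + 3*x^2 - 2*x - 2.
∫_{-1}^{1} of each monomial x^k gives [2/(k+1) if k even, 0 if k odd]. Integrating term-by-term (or equivalently evaluating the antiderivative F(x) = x^5/5 + x^4 + x^3 - x^2 - 2*x at the endpoints):
  F(1) − F(−1) = -4/5 − (4/5) = -8/5.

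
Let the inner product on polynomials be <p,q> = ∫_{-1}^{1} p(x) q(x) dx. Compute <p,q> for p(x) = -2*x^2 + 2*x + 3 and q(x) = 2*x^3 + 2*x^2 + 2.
<p,q> = 40/3

Expand the product: p(x)·q(x) = -4*x^5 + 10*x^3 + 2*x^2 + 4*x + 6.
∫_{-1}^{1} of each monomial x^k gives [2/(k+1) if k even, 0 if k odd]. Integrating term-by-term (or equivalently evaluating the antiderivative F(x) = -2*x^6/3 + 5*x^4/2 + 2*x^3/3 + 2*x^2 + 6*x at the endpoints):
  F(1) − F(−1) = 21/2 − (-17/6) = 40/3.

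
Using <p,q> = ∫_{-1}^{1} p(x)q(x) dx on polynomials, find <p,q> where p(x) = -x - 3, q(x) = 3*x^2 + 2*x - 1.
<p,q> = -4/3

Expand the product: p(x)·q(x) = -3*x^3 - 11*x^2 - 5*x + 3.
∫_{-1}^{1} of each monomial x^k gives [2/(k+1) if k even, 0 if k odd]. Integrating term-by-term (or equivalently evaluating the antiderivative F(x) = -3*x^4/4 - 11*x^3/3 - 5*x^2/2 + 3*x at the endpoints):
  F(1) − F(−1) = -47/12 − (-31/12) = -4/3.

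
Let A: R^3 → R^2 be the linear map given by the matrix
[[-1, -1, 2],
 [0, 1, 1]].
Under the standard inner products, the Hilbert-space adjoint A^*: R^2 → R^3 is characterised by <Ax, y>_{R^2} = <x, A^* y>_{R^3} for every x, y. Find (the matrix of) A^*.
A^* = A^T =
[[-1, 0],
 [-1, 1],
 [2, 1]]

For real matrices with standard dot products, the defining identity <Ax, y> = <x, A^* y> gives (Ax)^T y = x^T (A^*) y, i.e. x^T A^T y = x^T (A^*) y. Since this holds for all x, y, we must have A^* = A^T. Therefore
A^* =
[[-1, 0],
 [-1, 1],
 [2, 1]].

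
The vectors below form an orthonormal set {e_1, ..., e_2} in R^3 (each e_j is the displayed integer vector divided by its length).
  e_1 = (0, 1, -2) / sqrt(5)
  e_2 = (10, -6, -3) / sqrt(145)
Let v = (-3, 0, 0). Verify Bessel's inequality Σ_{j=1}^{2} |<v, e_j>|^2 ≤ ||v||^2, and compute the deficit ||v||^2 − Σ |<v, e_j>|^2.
Σ |<v, e_j>|^2 = 180/29; ||v||^2 = 9; deficit = 81/29

Write each e_j = u_j / sqrt(<u_j, u_j>) where u_j is the displayed integer vector. Then <v, e_j> = <v, u_j> / sqrt(<u_j, u_j>), so |<v, e_j>|^2 = <v, u_j>^2 / <u_j, u_j>.
Coefficients: <v, e_1> = 0/sqrt(5), <v, e_2> = -30/sqrt(145).
Square and sum: Σ |<v, e_j>|^2 = 180/29.
Compute ||v||^2 = v·v = 9.
Deficit = 9 − 180/29 = 81/29 ≥ 0, confirming Bessel's inequality. (The deficit equals ||v − Σ <v,e_j> e_j||^2, the squared distance from v to span{e_j}.)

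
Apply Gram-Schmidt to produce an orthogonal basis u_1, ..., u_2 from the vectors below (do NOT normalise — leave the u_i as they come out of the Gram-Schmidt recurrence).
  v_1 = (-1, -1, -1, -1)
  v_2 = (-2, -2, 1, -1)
Orthogonal basis:
  u_1 = (-1, -1, -1, -1)
  u_2 = (-1, -1, 2, 0)

Apply the Gram-Schmidt recurrence
  u_1 = v_1
  u_i = v_i − Σ_{j<i} ((v_i · u_j) / (u_j · u_j)) · u_j.

Step by step this gives:
  u_1 = (-1, -1, -1, -1)
  u_2 = (-1, -1, 2, 0)

Orthogonality check:
  u_2 · u_1 = 0 (should be 0)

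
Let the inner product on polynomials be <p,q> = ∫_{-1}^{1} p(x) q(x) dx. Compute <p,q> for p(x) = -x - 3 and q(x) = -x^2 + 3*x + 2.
<p,q> = -12

Expand the product: p(x)·q(x) = x^3 - 11*x - 6.
∫_{-1}^{1} of each monomial x^k gives [2/(k+1) if k even, 0 if k odd]. Integrating term-by-term (or equivalently evaluating the antiderivative F(x) = x^4/4 - 11*x^2/2 - 6*x at the endpoints):
  F(1) − F(−1) = -45/4 − (3/4) = -12.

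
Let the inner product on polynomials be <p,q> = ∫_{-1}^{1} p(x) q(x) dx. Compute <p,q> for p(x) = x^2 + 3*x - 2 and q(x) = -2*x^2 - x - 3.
<p,q> = 148/15

Expand the product: p(x)·q(x) = -2*x^4 - 7*x^3 - 2*x^2 - 7*x + 6.
∫_{-1}^{1} of each monomial x^k gives [2/(k+1) if k even, 0 if k odd]. Integrating term-by-term (or equivalently evaluating the antiderivative F(x) = -2*x^5/5 - 7*x^4/4 - 2*x^3/3 - 7*x^2/2 + 6*x at the endpoints):
  F(1) − F(−1) = -19/60 − (-611/60) = 148/15.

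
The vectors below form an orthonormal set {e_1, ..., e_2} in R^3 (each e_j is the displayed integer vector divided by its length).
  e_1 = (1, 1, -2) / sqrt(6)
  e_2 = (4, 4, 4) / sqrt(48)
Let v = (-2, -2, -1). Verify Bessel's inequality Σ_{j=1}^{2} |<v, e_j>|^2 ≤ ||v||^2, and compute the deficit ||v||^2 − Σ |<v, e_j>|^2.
Σ |<v, e_j>|^2 = 9; ||v||^2 = 9; deficit = 0

Write each e_j = u_j / sqrt(<u_j, u_j>) where u_j is the displayed integer vector. Then <v, e_j> = <v, u_j> / sqrt(<u_j, u_j>), so |<v, e_j>|^2 = <v, u_j>^2 / <u_j, u_j>.
Coefficients: <v, e_1> = -2/sqrt(6), <v, e_2> = -20/sqrt(48).
Square and sum: Σ |<v, e_j>|^2 = 9.
Compute ||v||^2 = v·v = 9.
Deficit = 9 − 9 = 0 ≥ 0, confirming Bessel's inequality. (The deficit equals ||v − Σ <v,e_j> e_j||^2, the squared distance from v to span{e_j}.)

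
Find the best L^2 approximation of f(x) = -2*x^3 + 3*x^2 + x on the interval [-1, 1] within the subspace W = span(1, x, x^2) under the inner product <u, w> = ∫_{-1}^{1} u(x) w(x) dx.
g(x) = 3*x^2 - x/5

The best approximation g ∈ W is the orthogonal projection of f onto W. Writing g = a_0 + a_1 x + a_2 x^2, the coefficients solve the normal equations G · a = b where
  G_{ij} = <φ_i, φ_j> and b_i = <f, φ_i>, with φ_0 = 1, φ_1 = x, φ_2 = x^2.
G =
  [2, 0, 2/3]
  [0, 2/3, 0]
  [2/3, 0, 2/5],
b = (2, -2/15, 6/5).
Solving gives a_0 = 0, a_1 = -1/5, a_2 = 3, so
  g(x) = 3*x^2 - x/5.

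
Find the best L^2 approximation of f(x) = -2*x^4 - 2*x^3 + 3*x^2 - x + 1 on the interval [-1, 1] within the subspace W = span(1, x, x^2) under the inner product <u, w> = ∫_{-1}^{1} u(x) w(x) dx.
g(x) = 9*x^2/7 - 11*x/5 + 41/35

The best approximation g ∈ W is the orthogonal projection of f onto W. Writing g = a_0 + a_1 x + a_2 x^2, the coefficients solve the normal equations G · a = b where
  G_{ij} = <φ_i, φ_j> and b_i = <f, φ_i>, with φ_0 = 1, φ_1 = x, φ_2 = x^2.
G =
  [2, 0, 2/3]
  [0, 2/3, 0]
  [2/3, 0, 2/5],
b = (16/5, -22/15, 136/105).
Solving gives a_0 = 41/35, a_1 = -11/5, a_2 = 9/7, so
  g(x) = 9*x^2/7 - 11*x/5 + 41/35.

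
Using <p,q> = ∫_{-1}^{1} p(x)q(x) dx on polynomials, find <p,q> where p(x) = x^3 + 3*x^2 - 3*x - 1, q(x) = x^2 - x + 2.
<p,q> = 32/15

Expand the product: p(x)·q(x) = x^5 + 2*x^4 - 4*x^3 + 8*x^2 - 5*x - 2.
∫_{-1}^{1} of each monomial x^k gives [2/(k+1) if k even, 0 if k odd]. Integrating term-by-term (or equivalently evaluating the antiderivative F(x) = x^6/6 + 2*x^5/5 - x^4 + 8*x^3/3 - 5*x^2/2 - 2*x at the endpoints):
  F(1) − F(−1) = -34/15 − (-22/5) = 32/15.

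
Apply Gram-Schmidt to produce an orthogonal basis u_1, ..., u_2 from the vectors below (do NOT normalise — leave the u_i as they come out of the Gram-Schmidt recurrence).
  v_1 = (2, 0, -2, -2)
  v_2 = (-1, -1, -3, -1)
Orthogonal basis:
  u_1 = (2, 0, -2, -2)
  u_2 = (-2, -1, -2, 0)

Apply the Gram-Schmidt recurrence
  u_1 = v_1
  u_i = v_i − Σ_{j<i} ((v_i · u_j) / (u_j · u_j)) · u_j.

Step by step this gives:
  u_1 = (2, 0, -2, -2)
  u_2 = (-2, -1, -2, 0)

Orthogonality check:
  u_2 · u_1 = 0 (should be 0)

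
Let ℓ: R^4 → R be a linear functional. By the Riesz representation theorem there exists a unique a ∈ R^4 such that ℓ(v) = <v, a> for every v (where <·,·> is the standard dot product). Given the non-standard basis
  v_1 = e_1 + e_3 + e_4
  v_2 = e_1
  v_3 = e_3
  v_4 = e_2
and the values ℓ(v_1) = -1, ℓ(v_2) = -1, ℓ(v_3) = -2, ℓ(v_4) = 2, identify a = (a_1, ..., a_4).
a = (-1, 2, -2, 2)

Write a = (a_1, ..., a_4) in the standard basis. For each basis vector v_i, ℓ(v_i) = <v_i, a> is a linear equation in the a_j's. Collect the n equations into a matrix system V a = ℓ, where row i of V is v_i (expressed in the standard basis). Since V is invertible (lower-triangular with 1s on the diagonal, up to permutation), solve by back-substitution:
  V =
[[1, 0, 1, 1],
 [1, 0, 0, 0],
 [0, 0, 1, 0],
 [0, 1, 0, 0]]
  V a = (-1, -1, -2, 2)
Solving gives a = (-1, 2, -2, 2).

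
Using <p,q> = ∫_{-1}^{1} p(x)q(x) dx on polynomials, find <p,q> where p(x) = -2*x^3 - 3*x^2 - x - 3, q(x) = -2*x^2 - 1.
<p,q> = 72/5

Expand the product: p(x)·q(x) = 4*x^5 + 6*x^4 + 4*x^3 + 9*x^2 + x + 3.
∫_{-1}^{1} of each monomial x^k gives [2/(k+1) if k even, 0 if k odd]. Integrating term-by-term (or equivalently evaluating the antiderivative F(x) = 2*x^6/3 + 6*x^5/5 + x^4 + 3*x^3 + x^2/2 + 3*x at the endpoints):
  F(1) − F(−1) = 281/30 − (-151/30) = 72/5.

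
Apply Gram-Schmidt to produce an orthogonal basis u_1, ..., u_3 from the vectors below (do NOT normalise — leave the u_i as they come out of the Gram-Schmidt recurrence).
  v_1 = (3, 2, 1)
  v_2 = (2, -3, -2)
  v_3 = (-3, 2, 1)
Orthogonal basis:
  u_1 = (3, 2, 1)
  u_2 = (17/7, -19/7, -13/7)
  u_3 = (-1/39, 8/39, -1/3)

Apply the Gram-Schmidt recurrence
  u_1 = v_1
  u_i = v_i − Σ_{j<i} ((v_i · u_j) / (u_j · u_j)) · u_j.

Step by step this gives:
  u_1 = (3, 2, 1)
  u_2 = (17/7, -19/7, -13/7)
  u_3 = (-1/39, 8/39, -1/3)

Orthogonality check:
  u_2 · u_1 = 0 (should be 0)
  u_3 · u_1 = 0 (should be 0)
  u_3 · u_2 = 0 (should be 0)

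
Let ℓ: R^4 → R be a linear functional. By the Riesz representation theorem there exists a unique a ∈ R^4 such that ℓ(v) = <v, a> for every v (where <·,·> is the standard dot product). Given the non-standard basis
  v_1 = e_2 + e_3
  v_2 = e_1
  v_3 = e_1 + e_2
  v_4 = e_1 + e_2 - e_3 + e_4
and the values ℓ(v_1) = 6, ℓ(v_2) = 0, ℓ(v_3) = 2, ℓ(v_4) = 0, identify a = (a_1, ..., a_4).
a = (0, 2, 4, 2)

Write a = (a_1, ..., a_4) in the standard basis. For each basis vector v_i, ℓ(v_i) = <v_i, a> is a linear equation in the a_j's. Collect the n equations into a matrix system V a = ℓ, where row i of V is v_i (expressed in the standard basis). Since V is invertible (lower-triangular with 1s on the diagonal, up to permutation), solve by back-substitution:
  V =
[[0, 1, 1, 0],
 [1, 0, 0, 0],
 [1, 1, 0, 0],
 [1, 1, -1, 1]]
  V a = (6, 0, 2, 0)
Solving gives a = (0, 2, 4, 2).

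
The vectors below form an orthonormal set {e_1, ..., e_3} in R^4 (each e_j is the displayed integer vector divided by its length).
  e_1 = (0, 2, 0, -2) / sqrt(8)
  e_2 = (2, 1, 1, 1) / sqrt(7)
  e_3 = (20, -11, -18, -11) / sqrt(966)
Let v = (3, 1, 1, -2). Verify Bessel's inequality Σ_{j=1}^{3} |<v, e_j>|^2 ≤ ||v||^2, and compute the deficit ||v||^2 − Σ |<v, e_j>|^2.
Σ |<v, e_j>|^2 = 866/69; ||v||^2 = 15; deficit = 169/69

Write each e_j = u_j / sqrt(<u_j, u_j>) where u_j is the displayed integer vector. Then <v, e_j> = <v, u_j> / sqrt(<u_j, u_j>), so |<v, e_j>|^2 = <v, u_j>^2 / <u_j, u_j>.
Coefficients: <v, e_1> = 6/sqrt(8), <v, e_2> = 6/sqrt(7), <v, e_3> = 53/sqrt(966).
Square and sum: Σ |<v, e_j>|^2 = 866/69.
Compute ||v||^2 = v·v = 15.
Deficit = 15 − 866/69 = 169/69 ≥ 0, confirming Bessel's inequality. (The deficit equals ||v − Σ <v,e_j> e_j||^2, the squared distance from v to span{e_j}.)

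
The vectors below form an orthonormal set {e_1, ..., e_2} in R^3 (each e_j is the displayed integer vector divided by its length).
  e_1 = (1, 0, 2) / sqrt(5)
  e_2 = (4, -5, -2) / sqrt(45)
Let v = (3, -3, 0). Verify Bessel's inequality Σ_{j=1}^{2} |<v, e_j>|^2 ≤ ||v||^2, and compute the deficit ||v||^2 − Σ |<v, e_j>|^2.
Σ |<v, e_j>|^2 = 18; ||v||^2 = 18; deficit = 0

Write each e_j = u_j / sqrt(<u_j, u_j>) where u_j is the displayed integer vector. Then <v, e_j> = <v, u_j> / sqrt(<u_j, u_j>), so |<v, e_j>|^2 = <v, u_j>^2 / <u_j, u_j>.
Coefficients: <v, e_1> = 3/sqrt(5), <v, e_2> = 27/sqrt(45).
Square and sum: Σ |<v, e_j>|^2 = 18.
Compute ||v||^2 = v·v = 18.
Deficit = 18 − 18 = 0 ≥ 0, confirming Bessel's inequality. (The deficit equals ||v − Σ <v,e_j> e_j||^2, the squared distance from v to span{e_j}.)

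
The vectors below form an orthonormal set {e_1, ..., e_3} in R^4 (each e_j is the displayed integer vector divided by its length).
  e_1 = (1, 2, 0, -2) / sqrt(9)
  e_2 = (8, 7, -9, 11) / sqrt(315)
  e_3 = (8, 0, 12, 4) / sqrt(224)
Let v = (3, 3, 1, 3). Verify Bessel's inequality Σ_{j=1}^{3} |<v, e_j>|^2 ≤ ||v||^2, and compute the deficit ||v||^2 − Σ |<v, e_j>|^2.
Σ |<v, e_j>|^2 = 132/5; ||v||^2 = 28; deficit = 8/5

Write each e_j = u_j / sqrt(<u_j, u_j>) where u_j is the displayed integer vector. Then <v, e_j> = <v, u_j> / sqrt(<u_j, u_j>), so |<v, e_j>|^2 = <v, u_j>^2 / <u_j, u_j>.
Coefficients: <v, e_1> = 3/sqrt(9), <v, e_2> = 69/sqrt(315), <v, e_3> = 48/sqrt(224).
Square and sum: Σ |<v, e_j>|^2 = 132/5.
Compute ||v||^2 = v·v = 28.
Deficit = 28 − 132/5 = 8/5 ≥ 0, confirming Bessel's inequality. (The deficit equals ||v − Σ <v,e_j> e_j||^2, the squared distance from v to span{e_j}.)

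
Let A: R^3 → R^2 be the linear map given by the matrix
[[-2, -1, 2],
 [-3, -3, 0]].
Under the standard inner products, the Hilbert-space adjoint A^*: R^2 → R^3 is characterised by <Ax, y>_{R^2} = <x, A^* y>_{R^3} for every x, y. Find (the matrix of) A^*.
A^* = A^T =
[[-2, -3],
 [-1, -3],
 [2, 0]]

For real matrices with standard dot products, the defining identity <Ax, y> = <x, A^* y> gives (Ax)^T y = x^T (A^*) y, i.e. x^T A^T y = x^T (A^*) y. Since this holds for all x, y, we must have A^* = A^T. Therefore
A^* =
[[-2, -3],
 [-1, -3],
 [2, 0]].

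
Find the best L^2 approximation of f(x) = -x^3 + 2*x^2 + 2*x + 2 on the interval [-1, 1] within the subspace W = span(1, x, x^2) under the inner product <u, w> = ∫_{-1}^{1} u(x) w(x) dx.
g(x) = 2*x^2 + 7*x/5 + 2

The best approximation g ∈ W is the orthogonal projection of f onto W. Writing g = a_0 + a_1 x + a_2 x^2, the coefficients solve the normal equations G · a = b where
  G_{ij} = <φ_i, φ_j> and b_i = <f, φ_i>, with φ_0 = 1, φ_1 = x, φ_2 = x^2.
G =
  [2, 0, 2/3]
  [0, 2/3, 0]
  [2/3, 0, 2/5],
b = (16/3, 14/15, 32/15).
Solving gives a_0 = 2, a_1 = 7/5, a_2 = 2, so
  g(x) = 2*x^2 + 7*x/5 + 2.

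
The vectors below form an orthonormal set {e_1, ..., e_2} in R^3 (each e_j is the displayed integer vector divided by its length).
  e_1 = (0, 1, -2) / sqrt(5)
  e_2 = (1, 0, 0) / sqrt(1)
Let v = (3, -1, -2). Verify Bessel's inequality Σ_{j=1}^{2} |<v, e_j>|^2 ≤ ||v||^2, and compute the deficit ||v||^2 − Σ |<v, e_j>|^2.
Σ |<v, e_j>|^2 = 54/5; ||v||^2 = 14; deficit = 16/5

Write each e_j = u_j / sqrt(<u_j, u_j>) where u_j is the displayed integer vector. Then <v, e_j> = <v, u_j> / sqrt(<u_j, u_j>), so |<v, e_j>|^2 = <v, u_j>^2 / <u_j, u_j>.
Coefficients: <v, e_1> = 3/sqrt(5), <v, e_2> = 3/sqrt(1).
Square and sum: Σ |<v, e_j>|^2 = 54/5.
Compute ||v||^2 = v·v = 14.
Deficit = 14 − 54/5 = 16/5 ≥ 0, confirming Bessel's inequality. (The deficit equals ||v − Σ <v,e_j> e_j||^2, the squared distance from v to span{e_j}.)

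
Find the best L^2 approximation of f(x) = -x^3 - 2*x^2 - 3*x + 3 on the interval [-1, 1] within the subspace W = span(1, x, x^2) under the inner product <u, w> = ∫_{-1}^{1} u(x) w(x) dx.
g(x) = -2*x^2 - 18*x/5 + 3

The best approximation g ∈ W is the orthogonal projection of f onto W. Writing g = a_0 + a_1 x + a_2 x^2, the coefficients solve the normal equations G · a = b where
  G_{ij} = <φ_i, φ_j> and b_i = <f, φ_i>, with φ_0 = 1, φ_1 = x, φ_2 = x^2.
G =
  [2, 0, 2/3]
  [0, 2/3, 0]
  [2/3, 0, 2/5],
b = (14/3, -12/5, 6/5).
Solving gives a_0 = 3, a_1 = -18/5, a_2 = -2, so
  g(x) = -2*x^2 - 18*x/5 + 3.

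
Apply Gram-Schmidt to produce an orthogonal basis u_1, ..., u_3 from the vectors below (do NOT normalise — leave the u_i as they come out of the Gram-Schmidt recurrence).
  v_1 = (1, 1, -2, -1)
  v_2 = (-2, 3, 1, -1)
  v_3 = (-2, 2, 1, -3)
Orthogonal basis:
  u_1 = (1, 1, -2, -1)
  u_2 = (-2, 3, 1, -1)
  u_3 = (-29/105, -33/35, 37/105, -202/105)

Apply the Gram-Schmidt recurrence
  u_1 = v_1
  u_i = v_i − Σ_{j<i} ((v_i · u_j) / (u_j · u_j)) · u_j.

Step by step this gives:
  u_1 = (1, 1, -2, -1)
  u_2 = (-2, 3, 1, -1)
  u_3 = (-29/105, -33/35, 37/105, -202/105)

Orthogonality check:
  u_2 · u_1 = 0 (should be 0)
  u_3 · u_1 = 0 (should be 0)
  u_3 · u_2 = 0 (should be 0)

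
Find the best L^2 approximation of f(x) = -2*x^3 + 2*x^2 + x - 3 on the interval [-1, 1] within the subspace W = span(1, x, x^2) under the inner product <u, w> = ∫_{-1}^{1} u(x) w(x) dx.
g(x) = 2*x^2 - x/5 - 3

The best approximation g ∈ W is the orthogonal projection of f onto W. Writing g = a_0 + a_1 x + a_2 x^2, the coefficients solve the normal equations G · a = b where
  G_{ij} = <φ_i, φ_j> and b_i = <f, φ_i>, with φ_0 = 1, φ_1 = x, φ_2 = x^2.
G =
  [2, 0, 2/3]
  [0, 2/3, 0]
  [2/3, 0, 2/5],
b = (-14/3, -2/15, -6/5).
Solving gives a_0 = -3, a_1 = -1/5, a_2 = 2, so
  g(x) = 2*x^2 - x/5 - 3.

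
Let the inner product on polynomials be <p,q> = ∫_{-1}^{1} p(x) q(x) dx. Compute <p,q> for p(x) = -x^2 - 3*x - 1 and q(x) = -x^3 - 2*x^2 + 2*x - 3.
<p,q> = 22/3

Expand the product: p(x)·q(x) = x^5 + 5*x^4 + 5*x^3 - x^2 + 7*x + 3.
∫_{-1}^{1} of each monomial x^k gives [2/(k+1) if k even, 0 if k odd]. Integrating term-by-term (or equivalently evaluating the antiderivative F(x) = x^6/6 + x^5 + 5*x^4/4 - x^3/3 + 7*x^2/2 + 3*x at the endpoints):
  F(1) − F(−1) = 103/12 − (5/4) = 22/3.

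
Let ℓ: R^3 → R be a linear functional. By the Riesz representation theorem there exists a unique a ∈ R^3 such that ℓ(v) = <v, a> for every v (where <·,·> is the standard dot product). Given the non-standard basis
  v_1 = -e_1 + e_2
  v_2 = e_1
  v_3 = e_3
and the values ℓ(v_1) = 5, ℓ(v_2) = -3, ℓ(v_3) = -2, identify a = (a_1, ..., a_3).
a = (-3, 2, -2)

Write a = (a_1, ..., a_3) in the standard basis. For each basis vector v_i, ℓ(v_i) = <v_i, a> is a linear equation in the a_j's. Collect the n equations into a matrix system V a = ℓ, where row i of V is v_i (expressed in the standard basis). Since V is invertible (lower-triangular with 1s on the diagonal, up to permutation), solve by back-substitution:
  V =
[[-1, 1, 0],
 [1, 0, 0],
 [0, 0, 1]]
  V a = (5, -3, -2)
Solving gives a = (-3, 2, -2).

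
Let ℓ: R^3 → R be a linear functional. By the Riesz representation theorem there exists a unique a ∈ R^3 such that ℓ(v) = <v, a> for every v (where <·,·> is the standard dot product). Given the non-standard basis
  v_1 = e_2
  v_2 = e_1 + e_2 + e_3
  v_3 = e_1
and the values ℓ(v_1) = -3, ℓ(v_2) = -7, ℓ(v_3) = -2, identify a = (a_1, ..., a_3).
a = (-2, -3, -2)

Write a = (a_1, ..., a_3) in the standard basis. For each basis vector v_i, ℓ(v_i) = <v_i, a> is a linear equation in the a_j's. Collect the n equations into a matrix system V a = ℓ, where row i of V is v_i (expressed in the standard basis). Since V is invertible (lower-triangular with 1s on the diagonal, up to permutation), solve by back-substitution:
  V =
[[0, 1, 0],
 [1, 1, 1],
 [1, 0, 0]]
  V a = (-3, -7, -2)
Solving gives a = (-2, -3, -2).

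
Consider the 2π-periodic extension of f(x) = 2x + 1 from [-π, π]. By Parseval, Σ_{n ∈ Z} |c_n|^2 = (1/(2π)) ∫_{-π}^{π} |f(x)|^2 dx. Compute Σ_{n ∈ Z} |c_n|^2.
Σ |c_n|^2 = 4π^2/3 + 1

Expand and integrate term by term over [-π, π]:
  ∫ (2x)^2 dx = 4·(2π^3/3); ∫ 2·2·(1)·x dx = 0 (odd integrand); ∫ 1^2 dx = 1·2π.
So (1/(2π)) ∫_{-π}^{π} (2x + 1)^2 dx = 4π^2/3 + 1 = 4π^2/3 + 1.
Parseval ⇒ Σ |c_n|^2 = 4π^2/3 + 1.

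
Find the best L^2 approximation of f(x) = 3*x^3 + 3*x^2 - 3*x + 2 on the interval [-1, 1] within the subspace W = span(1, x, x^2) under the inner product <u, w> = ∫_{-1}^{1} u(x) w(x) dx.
g(x) = 3*x^2 - 6*x/5 + 2

The best approximation g ∈ W is the orthogonal projection of f onto W. Writing g = a_0 + a_1 x + a_2 x^2, the coefficients solve the normal equations G · a = b where
  G_{ij} = <φ_i, φ_j> and b_i = <f, φ_i>, with φ_0 = 1, φ_1 = x, φ_2 = x^2.
G =
  [2, 0, 2/3]
  [0, 2/3, 0]
  [2/3, 0, 2/5],
b = (6, -4/5, 38/15).
Solving gives a_0 = 2, a_1 = -6/5, a_2 = 3, so
  g(x) = 3*x^2 - 6*x/5 + 2.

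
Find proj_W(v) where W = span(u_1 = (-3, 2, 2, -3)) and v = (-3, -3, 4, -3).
proj_W(v) = (-30/13, 20/13, 20/13, -30/13)

Set up U = [u_1 | ... | u_1] ∈ R^(4×1). The projector onto W = col(U) is P = U (U^T U)^(-1) U^T.
Compute U^T U =
  [26],
and U^T v = (20).
Solve U^T U · c = U^T v for the coefficients: c = (10/13). The projection is proj_W(v) = U c.
Check: (v - proj_W(v)) · u_1 = 0  (should be 0).
Result: proj_W(v) = (-30/13, 20/13, 20/13, -30/13).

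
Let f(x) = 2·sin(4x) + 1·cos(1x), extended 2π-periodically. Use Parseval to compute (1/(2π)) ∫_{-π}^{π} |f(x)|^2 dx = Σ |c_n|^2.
Σ |c_n|^2 = 5/2

Expand |f|^2 and use orthogonality of {sin(nx), cos(mx)} on [-π, π]:
  ∫_{-π}^{π} sin(nx)^2 dx = π, ∫ cos(mx)^2 dx = π, and cross terms integrate to 0.
So ∫_{-π}^{π} f(x)^2 dx = 2^2 · π + 1^2 · π = (4 + 1)π.
Divide by 2π: (4 + 1)/2 = 5/2.
By Parseval, this equals Σ |c_n|^2.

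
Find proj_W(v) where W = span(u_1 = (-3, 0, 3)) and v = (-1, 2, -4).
proj_W(v) = (3/2, 0, -3/2)

Set up U = [u_1 | ... | u_1] ∈ R^(3×1). The projector onto W = col(U) is P = U (U^T U)^(-1) U^T.
Compute U^T U =
  [18],
and U^T v = (-9).
Solve U^T U · c = U^T v for the coefficients: c = (-1/2). The projection is proj_W(v) = U c.
Check: (v - proj_W(v)) · u_1 = 0  (should be 0).
Result: proj_W(v) = (3/2, 0, -3/2).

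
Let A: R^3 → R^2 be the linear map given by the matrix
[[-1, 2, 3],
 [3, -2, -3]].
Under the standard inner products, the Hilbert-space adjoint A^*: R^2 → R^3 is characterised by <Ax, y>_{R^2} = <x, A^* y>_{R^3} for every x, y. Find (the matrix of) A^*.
A^* = A^T =
[[-1, 3],
 [2, -2],
 [3, -3]]

For real matrices with standard dot products, the defining identity <Ax, y> = <x, A^* y> gives (Ax)^T y = x^T (A^*) y, i.e. x^T A^T y = x^T (A^*) y. Since this holds for all x, y, we must have A^* = A^T. Therefore
A^* =
[[-1, 3],
 [2, -2],
 [3, -3]].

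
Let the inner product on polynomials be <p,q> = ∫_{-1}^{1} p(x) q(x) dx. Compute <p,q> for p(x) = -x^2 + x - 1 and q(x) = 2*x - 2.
<p,q> = 20/3

Expand the product: p(x)·q(x) = -2*x^3 + 4*x^2 - 4*x + 2.
∫_{-1}^{1} of each monomial x^k gives [2/(k+1) if k even, 0 if k odd]. Integrating term-by-term (or equivalently evaluating the antiderivative F(x) = -x^4/2 + 4*x^3/3 - 2*x^2 + 2*x at the endpoints):
  F(1) − F(−1) = 5/6 − (-35/6) = 20/3.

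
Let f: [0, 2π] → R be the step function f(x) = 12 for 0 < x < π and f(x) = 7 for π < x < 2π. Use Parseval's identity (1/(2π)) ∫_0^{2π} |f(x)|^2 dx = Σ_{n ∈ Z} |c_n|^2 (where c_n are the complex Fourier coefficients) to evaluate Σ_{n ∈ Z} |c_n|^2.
Σ |c_n|^2 = 193/2

Parseval equates the L^2 energy of f (normalised by 1/(2π)) with the ℓ^2 sum of its Fourier coefficients: (1/(2π)) ∫_0^{2π} |f|^2 = Σ |c_n|^2.
Compute the left side: (1/(2π)) [∫_0^π 12^2 dx + ∫_π^{2π} 7^2 dx] = (1/(2π)) · (144π + 49π) = (144 + 49)/2 = 193/2.
So Σ_{n ∈ Z} |c_n|^2 = 193/2.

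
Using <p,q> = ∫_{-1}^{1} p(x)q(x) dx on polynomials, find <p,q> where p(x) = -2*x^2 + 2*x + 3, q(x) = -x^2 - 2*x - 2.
<p,q> = -66/5

Expand the product: p(x)·q(x) = 2*x^4 + 2*x^3 - 3*x^2 - 10*x - 6.
∫_{-1}^{1} of each monomial x^k gives [2/(k+1) if k even, 0 if k odd]. Integrating term-by-term (or equivalently evaluating the antiderivative F(x) = 2*x^5/5 + x^4/2 - x^3 - 5*x^2 - 6*x at the endpoints):
  F(1) − F(−1) = -111/10 − (21/10) = -66/5.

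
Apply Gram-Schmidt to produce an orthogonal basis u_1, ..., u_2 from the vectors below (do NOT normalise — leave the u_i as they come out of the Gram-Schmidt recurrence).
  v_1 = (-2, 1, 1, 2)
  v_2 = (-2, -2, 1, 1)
Orthogonal basis:
  u_1 = (-2, 1, 1, 2)
  u_2 = (-1, -5/2, 1/2, 0)

Apply the Gram-Schmidt recurrence
  u_1 = v_1
  u_i = v_i − Σ_{j<i} ((v_i · u_j) / (u_j · u_j)) · u_j.

Step by step this gives:
  u_1 = (-2, 1, 1, 2)
  u_2 = (-1, -5/2, 1/2, 0)

Orthogonality check:
  u_2 · u_1 = 0 (should be 0)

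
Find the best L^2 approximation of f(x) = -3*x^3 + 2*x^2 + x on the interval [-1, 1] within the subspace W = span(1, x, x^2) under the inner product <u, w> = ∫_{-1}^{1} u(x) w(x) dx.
g(x) = 2*x^2 - 4*x/5

The best approximation g ∈ W is the orthogonal projection of f onto W. Writing g = a_0 + a_1 x + a_2 x^2, the coefficients solve the normal equations G · a = b where
  G_{ij} = <φ_i, φ_j> and b_i = <f, φ_i>, with φ_0 = 1, φ_1 = x, φ_2 = x^2.
G =
  [2, 0, 2/3]
  [0, 2/3, 0]
  [2/3, 0, 2/5],
b = (4/3, -8/15, 4/5).
Solving gives a_0 = 0, a_1 = -4/5, a_2 = 2, so
  g(x) = 2*x^2 - 4*x/5.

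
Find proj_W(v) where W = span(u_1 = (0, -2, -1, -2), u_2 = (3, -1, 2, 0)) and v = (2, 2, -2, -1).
proj_W(v) = (0, 0, 0, 0)

Set up U = [u_1 | ... | u_2] ∈ R^(4×2). The projector onto W = col(U) is P = U (U^T U)^(-1) U^T.
Compute U^T U =
  [9, 0]
  [0, 14],
and U^T v = (0, 0).
Solve U^T U · c = U^T v for the coefficients: c = (0, 0). The projection is proj_W(v) = U c.
Check: (v - proj_W(v)) · u_1 = 0  (should be 0).
Check: (v - proj_W(v)) · u_2 = 0  (should be 0).
Result: proj_W(v) = (0, 0, 0, 0).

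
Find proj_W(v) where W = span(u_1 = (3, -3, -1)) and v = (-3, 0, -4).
proj_W(v) = (-15/19, 15/19, 5/19)

Set up U = [u_1 | ... | u_1] ∈ R^(3×1). The projector onto W = col(U) is P = U (U^T U)^(-1) U^T.
Compute U^T U =
  [19],
and U^T v = (-5).
Solve U^T U · c = U^T v for the coefficients: c = (-5/19). The projection is proj_W(v) = U c.
Check: (v - proj_W(v)) · u_1 = 0  (should be 0).
Result: proj_W(v) = (-15/19, 15/19, 5/19).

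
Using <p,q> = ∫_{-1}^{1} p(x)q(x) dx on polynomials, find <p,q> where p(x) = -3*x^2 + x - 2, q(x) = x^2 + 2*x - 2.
<p,q> = 54/5

Expand the product: p(x)·q(x) = -3*x^4 - 5*x^3 + 6*x^2 - 6*x + 4.
∫_{-1}^{1} of each monomial x^k gives [2/(k+1) if k even, 0 if k odd]. Integrating term-by-term (or equivalently evaluating the antiderivative F(x) = -3*x^5/5 - 5*x^4/4 + 2*x^3 - 3*x^2 + 4*x at the endpoints):
  F(1) − F(−1) = 23/20 − (-193/20) = 54/5.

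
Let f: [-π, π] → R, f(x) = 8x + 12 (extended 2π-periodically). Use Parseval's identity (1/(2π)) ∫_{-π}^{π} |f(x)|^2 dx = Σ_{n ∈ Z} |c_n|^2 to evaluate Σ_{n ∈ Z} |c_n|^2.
Σ |c_n|^2 = 64π^2/3 + 144

Expand and integrate term by term over [-π, π]:
  ∫ (8x)^2 dx = 64·(2π^3/3); ∫ 2·8·(12)·x dx = 0 (odd integrand); ∫ 12^2 dx = 144·2π.
So (1/(2π)) ∫_{-π}^{π} (8x + 12)^2 dx = 64π^2/3 + 144 = 64π^2/3 + 144.
Parseval ⇒ Σ |c_n|^2 = 64π^2/3 + 144.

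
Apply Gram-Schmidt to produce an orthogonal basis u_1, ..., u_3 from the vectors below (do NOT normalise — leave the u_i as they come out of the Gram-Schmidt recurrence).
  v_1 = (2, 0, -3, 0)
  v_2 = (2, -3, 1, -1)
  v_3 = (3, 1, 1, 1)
Orthogonal basis:
  u_1 = (2, 0, -3, 0)
  u_2 = (24/13, -3, 16/13, -1)
  u_3 = (213/97, 151/97, 142/97, 115/97)

Apply the Gram-Schmidt recurrence
  u_1 = v_1
  u_i = v_i − Σ_{j<i} ((v_i · u_j) / (u_j · u_j)) · u_j.

Step by step this gives:
  u_1 = (2, 0, -3, 0)
  u_2 = (24/13, -3, 16/13, -1)
  u_3 = (213/97, 151/97, 142/97, 115/97)

Orthogonality check:
  u_2 · u_1 = 0 (should be 0)
  u_3 · u_1 = 0 (should be 0)
  u_3 · u_2 = 0 (should be 0)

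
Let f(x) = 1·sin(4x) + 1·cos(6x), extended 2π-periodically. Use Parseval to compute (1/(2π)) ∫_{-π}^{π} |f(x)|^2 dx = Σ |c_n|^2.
Σ |c_n|^2 = 1

Expand |f|^2 and use orthogonality of {sin(nx), cos(mx)} on [-π, π]:
  ∫_{-π}^{π} sin(nx)^2 dx = π, ∫ cos(mx)^2 dx = π, and cross terms integrate to 0.
So ∫_{-π}^{π} f(x)^2 dx = 1^2 · π + 1^2 · π = (1 + 1)π.
Divide by 2π: (1 + 1)/2 = 1.
By Parseval, this equals Σ |c_n|^2.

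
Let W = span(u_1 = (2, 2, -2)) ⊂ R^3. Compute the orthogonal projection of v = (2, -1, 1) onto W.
proj_W(v) = (0, 0, 0)

Set up U = [u_1 | ... | u_1] ∈ R^(3×1). The projector onto W = col(U) is P = U (U^T U)^(-1) U^T.
Compute U^T U =
  [12],
and U^T v = (0).
Solve U^T U · c = U^T v for the coefficients: c = (0). The projection is proj_W(v) = U c.
Check: (v - proj_W(v)) · u_1 = 0  (should be 0).
Result: proj_W(v) = (0, 0, 0).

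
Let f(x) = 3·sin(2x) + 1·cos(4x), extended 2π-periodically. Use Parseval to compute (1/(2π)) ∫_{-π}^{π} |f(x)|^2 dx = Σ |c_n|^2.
Σ |c_n|^2 = 5

Expand |f|^2 and use orthogonality of {sin(nx), cos(mx)} on [-π, π]:
  ∫_{-π}^{π} sin(nx)^2 dx = π, ∫ cos(mx)^2 dx = π, and cross terms integrate to 0.
So ∫_{-π}^{π} f(x)^2 dx = 3^2 · π + 1^2 · π = (9 + 1)π.
Divide by 2π: (9 + 1)/2 = 5.
By Parseval, this equals Σ |c_n|^2.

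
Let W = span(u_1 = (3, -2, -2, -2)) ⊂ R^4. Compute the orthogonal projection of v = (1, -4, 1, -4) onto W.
proj_W(v) = (17/7, -34/21, -34/21, -34/21)

Set up U = [u_1 | ... | u_1] ∈ R^(4×1). The projector onto W = col(U) is P = U (U^T U)^(-1) U^T.
Compute U^T U =
  [21],
and U^T v = (17).
Solve U^T U · c = U^T v for the coefficients: c = (17/21). The projection is proj_W(v) = U c.
Check: (v - proj_W(v)) · u_1 = 0  (should be 0).
Result: proj_W(v) = (17/7, -34/21, -34/21, -34/21).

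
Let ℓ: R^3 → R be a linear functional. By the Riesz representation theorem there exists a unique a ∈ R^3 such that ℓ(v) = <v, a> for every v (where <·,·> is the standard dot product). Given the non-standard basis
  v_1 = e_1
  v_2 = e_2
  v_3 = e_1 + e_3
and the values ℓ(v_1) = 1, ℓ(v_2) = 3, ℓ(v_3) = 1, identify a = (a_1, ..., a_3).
a = (1, 3, 0)

Write a = (a_1, ..., a_3) in the standard basis. For each basis vector v_i, ℓ(v_i) = <v_i, a> is a linear equation in the a_j's. Collect the n equations into a matrix system V a = ℓ, where row i of V is v_i (expressed in the standard basis). Since V is invertible (lower-triangular with 1s on the diagonal, up to permutation), solve by back-substitution:
  V =
[[1, 0, 0],
 [0, 1, 0],
 [1, 0, 1]]
  V a = (1, 3, 1)
Solving gives a = (1, 3, 0).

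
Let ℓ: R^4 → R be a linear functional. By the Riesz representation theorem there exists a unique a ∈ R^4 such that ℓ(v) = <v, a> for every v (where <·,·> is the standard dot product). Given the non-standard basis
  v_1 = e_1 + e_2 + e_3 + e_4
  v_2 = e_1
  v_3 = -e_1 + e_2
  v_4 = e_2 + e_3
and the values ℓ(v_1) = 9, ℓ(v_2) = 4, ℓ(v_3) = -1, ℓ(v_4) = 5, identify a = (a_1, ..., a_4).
a = (4, 3, 2, 0)

Write a = (a_1, ..., a_4) in the standard basis. For each basis vector v_i, ℓ(v_i) = <v_i, a> is a linear equation in the a_j's. Collect the n equations into a matrix system V a = ℓ, where row i of V is v_i (expressed in the standard basis). Since V is invertible (lower-triangular with 1s on the diagonal, up to permutation), solve by back-substitution:
  V =
[[1, 1, 1, 1],
 [1, 0, 0, 0],
 [-1, 1, 0, 0],
 [0, 1, 1, 0]]
  V a = (9, 4, -1, 5)
Solving gives a = (4, 3, 2, 0).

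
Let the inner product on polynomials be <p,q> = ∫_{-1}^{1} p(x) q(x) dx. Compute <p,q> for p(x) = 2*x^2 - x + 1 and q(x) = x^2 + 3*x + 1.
<p,q> = 14/5

Expand the product: p(x)·q(x) = 2*x^4 + 5*x^3 + 2*x + 1.
∫_{-1}^{1} of each monomial x^k gives [2/(k+1) if k even, 0 if k odd]. Integrating term-by-term (or equivalently evaluating the antiderivative F(x) = 2*x^5/5 + 5*x^4/4 + x^2 + x at the endpoints):
  F(1) − F(−1) = 73/20 − (17/20) = 14/5.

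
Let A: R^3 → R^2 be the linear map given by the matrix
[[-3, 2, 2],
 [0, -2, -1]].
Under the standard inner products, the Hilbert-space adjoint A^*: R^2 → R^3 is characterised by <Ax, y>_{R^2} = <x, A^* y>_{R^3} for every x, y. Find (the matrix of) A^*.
A^* = A^T =
[[-3, 0],
 [2, -2],
 [2, -1]]

For real matrices with standard dot products, the defining identity <Ax, y> = <x, A^* y> gives (Ax)^T y = x^T (A^*) y, i.e. x^T A^T y = x^T (A^*) y. Since this holds for all x, y, we must have A^* = A^T. Therefore
A^* =
[[-3, 0],
 [2, -2],
 [2, -1]].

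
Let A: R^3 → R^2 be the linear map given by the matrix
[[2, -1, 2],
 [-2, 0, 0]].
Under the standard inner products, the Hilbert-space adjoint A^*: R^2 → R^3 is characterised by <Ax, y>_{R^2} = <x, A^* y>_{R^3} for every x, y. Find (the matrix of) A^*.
A^* = A^T =
[[2, -2],
 [-1, 0],
 [2, 0]]

For real matrices with standard dot products, the defining identity <Ax, y> = <x, A^* y> gives (Ax)^T y = x^T (A^*) y, i.e. x^T A^T y = x^T (A^*) y. Since this holds for all x, y, we must have A^* = A^T. Therefore
A^* =
[[2, -2],
 [-1, 0],
 [2, 0]].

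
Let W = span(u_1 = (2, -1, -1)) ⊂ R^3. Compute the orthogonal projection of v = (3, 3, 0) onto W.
proj_W(v) = (1, -1/2, -1/2)

Set up U = [u_1 | ... | u_1] ∈ R^(3×1). The projector onto W = col(U) is P = U (U^T U)^(-1) U^T.
Compute U^T U =
  [6],
and U^T v = (3).
Solve U^T U · c = U^T v for the coefficients: c = (1/2). The projection is proj_W(v) = U c.
Check: (v - proj_W(v)) · u_1 = 0  (should be 0).
Result: proj_W(v) = (1, -1/2, -1/2).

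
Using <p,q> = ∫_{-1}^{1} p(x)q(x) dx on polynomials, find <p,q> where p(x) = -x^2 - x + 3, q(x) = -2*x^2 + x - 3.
<p,q> = -298/15

Expand the product: p(x)·q(x) = 2*x^4 + x^3 - 4*x^2 + 6*x - 9.
∫_{-1}^{1} of each monomial x^k gives [2/(k+1) if k even, 0 if k odd]. Integrating term-by-term (or equivalently evaluating the antiderivative F(x) = 2*x^5/5 + x^4/4 - 4*x^3/3 + 3*x^2 - 9*x at the endpoints):
  F(1) − F(−1) = -401/60 − (791/60) = -298/15.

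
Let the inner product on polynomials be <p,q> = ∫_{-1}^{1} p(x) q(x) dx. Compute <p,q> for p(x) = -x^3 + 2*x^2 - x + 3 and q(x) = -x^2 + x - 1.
<p,q> = -56/5

Expand the product: p(x)·q(x) = x^5 - 3*x^4 + 4*x^3 - 6*x^2 + 4*x - 3.
∫_{-1}^{1} of each monomial x^k gives [2/(k+1) if k even, 0 if k odd]. Integrating term-by-term (or equivalently evaluating the antiderivative F(x) = x^6/6 - 3*x^5/5 + x^4 - 2*x^3 + 2*x^2 - 3*x at the endpoints):
  F(1) − F(−1) = -73/30 − (263/30) = -56/5.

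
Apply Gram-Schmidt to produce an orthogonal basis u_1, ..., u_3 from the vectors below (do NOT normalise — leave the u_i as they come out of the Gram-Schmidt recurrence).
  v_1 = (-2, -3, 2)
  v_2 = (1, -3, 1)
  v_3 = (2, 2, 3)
Orthogonal basis:
  u_1 = (-2, -3, 2)
  u_2 = (35/17, -24/17, -1/17)
  u_3 = (123/106, 82/53, 369/106)

Apply the Gram-Schmidt recurrence
  u_1 = v_1
  u_i = v_i − Σ_{j<i} ((v_i · u_j) / (u_j · u_j)) · u_j.

Step by step this gives:
  u_1 = (-2, -3, 2)
  u_2 = (35/17, -24/17, -1/17)
  u_3 = (123/106, 82/53, 369/106)

Orthogonality check:
  u_2 · u_1 = 0 (should be 0)
  u_3 · u_1 = 0 (should be 0)
  u_3 · u_2 = 0 (should be 0)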